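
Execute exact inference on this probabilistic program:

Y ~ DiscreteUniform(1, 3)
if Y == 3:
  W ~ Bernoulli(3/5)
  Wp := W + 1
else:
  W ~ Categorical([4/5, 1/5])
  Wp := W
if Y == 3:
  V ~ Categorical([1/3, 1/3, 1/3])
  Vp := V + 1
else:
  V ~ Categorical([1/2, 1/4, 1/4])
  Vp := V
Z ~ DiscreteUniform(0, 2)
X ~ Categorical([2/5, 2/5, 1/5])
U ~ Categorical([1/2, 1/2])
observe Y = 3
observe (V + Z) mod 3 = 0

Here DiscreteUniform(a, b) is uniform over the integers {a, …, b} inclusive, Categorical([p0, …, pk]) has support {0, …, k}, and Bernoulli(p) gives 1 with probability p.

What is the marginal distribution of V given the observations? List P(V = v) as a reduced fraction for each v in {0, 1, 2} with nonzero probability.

P(V=0) = 1/3, P(V=1) = 1/3, P(V=2) = 1/3

Enumerate traces; 36 have nonzero weight after conditioning:
  (Y=3, W=0, V=0, Z=0, X=0, U=0) weight 2/675
  (Y=3, W=0, V=0, Z=0, X=0, U=1) weight 2/675
  (Y=3, W=0, V=0, Z=0, X=1, U=0) weight 2/675
  (Y=3, W=0, V=0, Z=0, X=1, U=1) weight 2/675
  (Y=3, W=0, V=0, Z=0, X=2, U=0) weight 1/675
  (Y=3, W=0, V=0, Z=0, X=2, U=1) weight 1/675
  (Y=3, W=0, V=1, Z=2, X=0, U=0) weight 2/675
  (Y=3, W=0, V=1, Z=2, X=0, U=1) weight 2/675
  (Y=3, W=0, V=2, Z=1, X=0, U=0) weight 2/675
  … 27 more
Group by V:
  weight(V=0) = 1/27
  weight(V=1) = 1/27
  weight(V=2) = 1/27
Total weight = 1/27 + 1/27 + 1/27 = 1/9
P(V=0 | obs) = 1/27 / 1/9 = 1/3
P(V=1 | obs) = 1/27 / 1/9 = 1/3
P(V=2 | obs) = 1/27 / 1/9 = 1/3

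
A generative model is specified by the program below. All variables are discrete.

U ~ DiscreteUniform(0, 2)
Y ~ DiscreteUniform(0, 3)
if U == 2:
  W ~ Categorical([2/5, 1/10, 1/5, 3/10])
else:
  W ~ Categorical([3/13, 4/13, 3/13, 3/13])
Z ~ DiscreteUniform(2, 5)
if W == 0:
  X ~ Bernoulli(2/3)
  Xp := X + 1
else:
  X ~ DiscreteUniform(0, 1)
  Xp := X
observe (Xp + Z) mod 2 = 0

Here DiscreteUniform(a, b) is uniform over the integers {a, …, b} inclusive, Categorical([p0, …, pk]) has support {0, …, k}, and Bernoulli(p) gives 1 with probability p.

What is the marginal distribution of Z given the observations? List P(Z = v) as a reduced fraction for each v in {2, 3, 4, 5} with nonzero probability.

P(Z=2) = 641/2340, P(Z=3) = 529/2340, P(Z=4) = 641/2340, P(Z=5) = 529/2340

Enumerate traces; 192 have nonzero weight after conditioning:
  (U=0, Y=0, W=0, Z=2, X=1) weight 1/312
  (U=0, Y=0, W=0, Z=3, X=0) weight 1/624
  (U=0, Y=0, W=0, Z=4, X=1) weight 1/312
  (U=0, Y=0, W=0, Z=5, X=0) weight 1/624
  (U=0, Y=0, W=1, Z=2, X=0) weight 1/312
  (U=0, Y=0, W=1, Z=3, X=1) weight 1/312
  (U=0, Y=0, W=1, Z=4, X=0) weight 1/312
  (U=0, Y=0, W=1, Z=5, X=1) weight 1/312
  … 184 more
Group by Z:
  weight(Z=2) = 641/4680
  weight(Z=3) = 529/4680
  weight(Z=4) = 641/4680
  weight(Z=5) = 529/4680
Total weight = 641/4680 + 529/4680 + 641/4680 + 529/4680 = 1/2
P(Z=2 | obs) = 641/4680 / 1/2 = 641/2340
P(Z=3 | obs) = 529/4680 / 1/2 = 529/2340
P(Z=4 | obs) = 641/4680 / 1/2 = 641/2340
P(Z=5 | obs) = 529/4680 / 1/2 = 529/2340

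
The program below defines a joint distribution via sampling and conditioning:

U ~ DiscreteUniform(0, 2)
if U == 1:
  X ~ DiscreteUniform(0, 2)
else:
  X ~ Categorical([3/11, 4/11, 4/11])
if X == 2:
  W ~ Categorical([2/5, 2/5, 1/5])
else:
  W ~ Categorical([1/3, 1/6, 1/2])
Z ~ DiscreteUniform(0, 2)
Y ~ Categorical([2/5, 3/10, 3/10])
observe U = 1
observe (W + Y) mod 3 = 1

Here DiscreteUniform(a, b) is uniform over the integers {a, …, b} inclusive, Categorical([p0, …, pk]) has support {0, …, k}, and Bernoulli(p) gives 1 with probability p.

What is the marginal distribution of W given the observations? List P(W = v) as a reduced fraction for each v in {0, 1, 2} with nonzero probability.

P(W=0) = 24/73, P(W=1) = 22/73, P(W=2) = 27/73

Enumerate traces; 27 have nonzero weight after conditioning:
  (U=1, X=0, W=0, Z=0, Y=1) weight 1/270
  (U=1, X=0, W=0, Z=1, Y=1) weight 1/270
  (U=1, X=0, W=0, Z=2, Y=1) weight 1/270
  (U=1, X=0, W=1, Z=0, Y=0) weight 1/405
  (U=1, X=0, W=1, Z=1, Y=0) weight 1/405
  (U=1, X=0, W=1, Z=2, Y=0) weight 1/405
  (U=1, X=0, W=2, Z=0, Y=2) weight 1/180
  (U=1, X=0, W=2, Z=1, Y=2) weight 1/180
  … 19 more
Group by W:
  weight(W=0) = 8/225
  weight(W=1) = 22/675
  weight(W=2) = 1/25
Total weight = 8/225 + 22/675 + 1/25 = 73/675
P(W=0 | obs) = 8/225 / 73/675 = 24/73
P(W=1 | obs) = 22/675 / 73/675 = 22/73
P(W=2 | obs) = 1/25 / 73/675 = 27/73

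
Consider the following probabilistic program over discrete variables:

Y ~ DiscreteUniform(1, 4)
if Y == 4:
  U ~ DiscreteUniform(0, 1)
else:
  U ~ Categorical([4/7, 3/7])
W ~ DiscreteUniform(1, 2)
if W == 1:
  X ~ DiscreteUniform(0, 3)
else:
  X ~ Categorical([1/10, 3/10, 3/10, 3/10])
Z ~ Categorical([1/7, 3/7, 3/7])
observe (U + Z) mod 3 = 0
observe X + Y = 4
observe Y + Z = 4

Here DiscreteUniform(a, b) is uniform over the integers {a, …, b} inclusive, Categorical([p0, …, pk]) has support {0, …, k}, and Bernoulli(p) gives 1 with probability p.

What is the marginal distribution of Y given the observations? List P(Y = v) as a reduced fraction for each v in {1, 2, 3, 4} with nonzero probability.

P(Y=2) = 198/247, P(Y=4) = 49/247

Enumerate traces; 4 have nonzero weight after conditioning:
  (Y=2, U=1, W=1, X=2, Z=2) weight 9/1568
  (Y=2, U=1, W=2, X=2, Z=2) weight 27/3920
  (Y=4, U=0, W=1, X=0, Z=0) weight 1/448
  (Y=4, U=0, W=2, X=0, Z=0) weight 1/1120
Group by Y:
  weight(Y=2) = 99/7840
  weight(Y=4) = 1/320
Total weight = 99/7840 + 1/320 = 247/15680
P(Y=2 | obs) = 99/7840 / 247/15680 = 198/247
P(Y=4 | obs) = 1/320 / 247/15680 = 49/247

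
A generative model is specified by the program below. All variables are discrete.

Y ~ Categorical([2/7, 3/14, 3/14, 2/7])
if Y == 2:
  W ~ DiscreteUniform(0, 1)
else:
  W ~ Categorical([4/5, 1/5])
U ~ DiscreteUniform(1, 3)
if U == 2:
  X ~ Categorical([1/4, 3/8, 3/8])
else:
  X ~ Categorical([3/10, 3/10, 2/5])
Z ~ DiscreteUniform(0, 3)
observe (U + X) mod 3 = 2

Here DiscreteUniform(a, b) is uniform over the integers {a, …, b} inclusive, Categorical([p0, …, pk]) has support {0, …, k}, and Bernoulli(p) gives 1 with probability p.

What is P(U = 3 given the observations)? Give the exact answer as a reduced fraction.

P(U = 3 | obs) = 8/19

Enumerate traces; 96 have nonzero weight after conditioning:
  (Y=0, W=0, U=1, X=1, Z=0) weight 1/175
  (Y=0, W=0, U=1, X=1, Z=1) weight 1/175
  (Y=0, W=0, U=1, X=1, Z=2) weight 1/175
  (Y=0, W=0, U=1, X=1, Z=3) weight 1/175
  (Y=0, W=0, U=2, X=0, Z=0) weight 1/210
  (Y=0, W=0, U=2, X=0, Z=1) weight 1/210
  (Y=0, W=0, U=2, X=0, Z=2) weight 1/210
  (Y=0, W=0, U=2, X=0, Z=3) weight 1/210
  (Y=0, W=0, U=3, X=2, Z=0) weight 4/525
  … 87 more
Group by U:
  weight(U=1) = 1/10
  weight(U=2) = 1/12
  weight(U=3) = 2/15
Total weight = 1/10 + 1/12 + 2/15 = 19/60
P(U=1 | obs) = 1/10 / 19/60 = 6/19
P(U=2 | obs) = 1/12 / 19/60 = 5/19
P(U=3 | obs) = 2/15 / 19/60 = 8/19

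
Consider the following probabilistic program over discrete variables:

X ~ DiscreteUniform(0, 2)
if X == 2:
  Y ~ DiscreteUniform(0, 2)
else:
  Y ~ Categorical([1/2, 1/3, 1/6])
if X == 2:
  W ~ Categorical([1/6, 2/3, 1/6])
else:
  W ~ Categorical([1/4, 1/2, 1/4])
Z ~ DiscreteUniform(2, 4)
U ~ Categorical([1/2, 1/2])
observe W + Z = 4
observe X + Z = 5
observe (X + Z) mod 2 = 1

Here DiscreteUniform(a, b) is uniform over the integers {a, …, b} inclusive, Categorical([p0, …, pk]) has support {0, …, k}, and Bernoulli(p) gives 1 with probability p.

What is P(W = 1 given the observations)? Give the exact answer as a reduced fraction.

P(W = 1 | obs) = 8/11

Enumerate traces; 12 have nonzero weight after conditioning:
  (X=1, Y=0, W=0, Z=4, U=0) weight 1/144
  (X=1, Y=0, W=0, Z=4, U=1) weight 1/144
  (X=1, Y=1, W=0, Z=4, U=0) weight 1/216
  (X=1, Y=1, W=0, Z=4, U=1) weight 1/216
  (X=1, Y=2, W=0, Z=4, U=0) weight 1/432
  (X=1, Y=2, W=0, Z=4, U=1) weight 1/432
  (X=2, Y=0, W=1, Z=3, U=0) weight 1/81
  (X=2, Y=0, W=1, Z=3, U=1) weight 1/81
  … 4 more
Group by W:
  weight(W=0) = 1/36
  weight(W=1) = 2/27
Total weight = 1/36 + 2/27 = 11/108
P(W=0 | obs) = 1/36 / 11/108 = 3/11
P(W=1 | obs) = 2/27 / 11/108 = 8/11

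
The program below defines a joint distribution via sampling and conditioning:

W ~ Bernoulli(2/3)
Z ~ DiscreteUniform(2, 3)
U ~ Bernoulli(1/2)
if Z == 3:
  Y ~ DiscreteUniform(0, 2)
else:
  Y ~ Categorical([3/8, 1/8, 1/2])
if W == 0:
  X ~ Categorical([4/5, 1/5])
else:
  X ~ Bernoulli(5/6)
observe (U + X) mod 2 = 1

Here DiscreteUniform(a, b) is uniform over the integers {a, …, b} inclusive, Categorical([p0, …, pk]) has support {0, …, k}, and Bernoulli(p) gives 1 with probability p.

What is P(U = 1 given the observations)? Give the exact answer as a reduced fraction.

P(U = 1 | obs) = 17/45

Enumerate traces; 24 have nonzero weight after conditioning:
  (W=0, Z=2, U=0, Y=0, X=1) weight 1/160
  (W=0, Z=2, U=0, Y=1, X=1) weight 1/480
  (W=0, Z=2, U=0, Y=2, X=1) weight 1/120
  (W=0, Z=2, U=1, Y=0, X=0) weight 1/40
  (W=0, Z=2, U=1, Y=1, X=0) weight 1/120
  (W=0, Z=2, U=1, Y=2, X=0) weight 1/30
  (W=0, Z=3, U=0, Y=0, X=1) weight 1/180
  (W=0, Z=3, U=0, Y=1, X=1) weight 1/180
  … 16 more
Group by U:
  weight(U=0) = 14/45
  weight(U=1) = 17/90
Total weight = 14/45 + 17/90 = 1/2
P(U=0 | obs) = 14/45 / 1/2 = 28/45
P(U=1 | obs) = 17/90 / 1/2 = 17/45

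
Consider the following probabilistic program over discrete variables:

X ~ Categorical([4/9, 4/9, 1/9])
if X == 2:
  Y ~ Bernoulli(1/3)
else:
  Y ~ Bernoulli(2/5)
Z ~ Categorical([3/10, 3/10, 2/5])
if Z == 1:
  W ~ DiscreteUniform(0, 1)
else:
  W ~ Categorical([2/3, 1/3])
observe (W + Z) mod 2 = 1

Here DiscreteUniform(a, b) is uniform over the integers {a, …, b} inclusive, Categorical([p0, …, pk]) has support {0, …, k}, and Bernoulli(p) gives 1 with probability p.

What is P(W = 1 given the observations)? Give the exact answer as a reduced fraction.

Enumerate traces; 18 have nonzero weight after conditioning:
  (X=0, Y=0, Z=0, W=1) weight 2/75
  (X=0, Y=0, Z=1, W=0) weight 1/25
  (X=0, Y=0, Z=2, W=1) weight 8/225
  (X=0, Y=1, Z=0, W=1) weight 4/225
  (X=0, Y=1, Z=1, W=0) weight 2/75
  (X=0, Y=1, Z=2, W=1) weight 16/675
  (X=1, Y=0, Z=0, W=1) weight 2/75
  (X=1, Y=0, Z=1, W=0) weight 1/25
  … 10 more
Group by W:
  weight(W=0) = 3/20
  weight(W=1) = 7/30
Total weight = 3/20 + 7/30 = 23/60
P(W=0 | obs) = 3/20 / 23/60 = 9/23
P(W=1 | obs) = 7/30 / 23/60 = 14/23

P(W = 1 | obs) = 14/23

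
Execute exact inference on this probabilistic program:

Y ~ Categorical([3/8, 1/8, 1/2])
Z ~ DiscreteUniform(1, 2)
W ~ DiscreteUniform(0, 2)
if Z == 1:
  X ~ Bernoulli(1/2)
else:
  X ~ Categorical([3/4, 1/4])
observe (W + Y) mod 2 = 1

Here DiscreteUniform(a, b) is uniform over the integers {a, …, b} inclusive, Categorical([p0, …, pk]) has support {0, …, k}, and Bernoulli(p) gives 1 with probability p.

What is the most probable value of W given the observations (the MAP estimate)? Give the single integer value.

argmax_v P(W = v | obs) = 1

Enumerate traces; 16 have nonzero weight after conditioning:
  (Y=0, Z=1, W=1, X=0) weight 1/32
  (Y=0, Z=1, W=1, X=1) weight 1/32
  (Y=0, Z=2, W=1, X=0) weight 3/64
  (Y=0, Z=2, W=1, X=1) weight 1/64
  (Y=1, Z=1, W=0, X=0) weight 1/96
  (Y=1, Z=1, W=0, X=1) weight 1/96
  (Y=1, Z=1, W=2, X=0) weight 1/96
  (Y=1, Z=1, W=2, X=1) weight 1/96
  … 8 more
Group by W:
  weight(W=0) = 1/24
  weight(W=1) = 7/24
  weight(W=2) = 1/24
Total weight = 1/24 + 7/24 + 1/24 = 3/8
P(W=0 | obs) = 1/24 / 3/8 = 1/9
P(W=1 | obs) = 7/24 / 3/8 = 7/9
P(W=2 | obs) = 1/24 / 3/8 = 1/9
argmax = 1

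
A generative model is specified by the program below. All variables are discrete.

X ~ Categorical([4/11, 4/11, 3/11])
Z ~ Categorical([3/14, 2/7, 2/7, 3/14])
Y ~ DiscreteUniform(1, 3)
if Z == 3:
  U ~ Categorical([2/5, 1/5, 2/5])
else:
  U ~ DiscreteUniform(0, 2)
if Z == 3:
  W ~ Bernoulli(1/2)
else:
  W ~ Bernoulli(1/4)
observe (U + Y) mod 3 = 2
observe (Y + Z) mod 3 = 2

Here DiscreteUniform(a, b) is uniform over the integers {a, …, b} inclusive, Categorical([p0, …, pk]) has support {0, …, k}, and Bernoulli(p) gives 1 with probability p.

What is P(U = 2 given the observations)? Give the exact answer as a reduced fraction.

P(U = 2 | obs) = 20/73

Enumerate traces; 24 have nonzero weight after conditioning:
  (X=0, Z=0, Y=2, U=0, W=0) weight 1/154
  (X=0, Z=0, Y=2, U=0, W=1) weight 1/462
  (X=0, Z=1, Y=1, U=1, W=0) weight 2/231
  (X=0, Z=1, Y=1, U=1, W=1) weight 2/693
  (X=0, Z=2, Y=3, U=2, W=0) weight 2/231
  (X=0, Z=2, Y=3, U=2, W=1) weight 2/693
  (X=0, Z=3, Y=2, U=0, W=0) weight 2/385
  (X=0, Z=3, Y=2, U=0, W=1) weight 2/385
  … 16 more
Group by U:
  weight(U=0) = 11/210
  weight(U=1) = 2/63
  weight(U=2) = 2/63
Total weight = 11/210 + 2/63 + 2/63 = 73/630
P(U=0 | obs) = 11/210 / 73/630 = 33/73
P(U=1 | obs) = 2/63 / 73/630 = 20/73
P(U=2 | obs) = 2/63 / 73/630 = 20/73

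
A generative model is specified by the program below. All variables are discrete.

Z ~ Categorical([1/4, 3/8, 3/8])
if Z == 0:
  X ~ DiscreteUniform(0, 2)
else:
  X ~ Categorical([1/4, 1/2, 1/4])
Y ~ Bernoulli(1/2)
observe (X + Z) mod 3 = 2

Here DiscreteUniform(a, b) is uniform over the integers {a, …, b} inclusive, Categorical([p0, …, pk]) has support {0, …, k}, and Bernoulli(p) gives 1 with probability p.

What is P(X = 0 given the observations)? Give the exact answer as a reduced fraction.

P(X = 0 | obs) = 9/35

Enumerate traces; 6 have nonzero weight after conditioning:
  (Z=0, X=2, Y=0) weight 1/24
  (Z=0, X=2, Y=1) weight 1/24
  (Z=1, X=1, Y=0) weight 3/32
  (Z=1, X=1, Y=1) weight 3/32
  (Z=2, X=0, Y=0) weight 3/64
  (Z=2, X=0, Y=1) weight 3/64
Group by X:
  weight(X=0) = 3/32
  weight(X=1) = 3/16
  weight(X=2) = 1/12
Total weight = 3/32 + 3/16 + 1/12 = 35/96
P(X=0 | obs) = 3/32 / 35/96 = 9/35
P(X=1 | obs) = 3/16 / 35/96 = 18/35
P(X=2 | obs) = 1/12 / 35/96 = 8/35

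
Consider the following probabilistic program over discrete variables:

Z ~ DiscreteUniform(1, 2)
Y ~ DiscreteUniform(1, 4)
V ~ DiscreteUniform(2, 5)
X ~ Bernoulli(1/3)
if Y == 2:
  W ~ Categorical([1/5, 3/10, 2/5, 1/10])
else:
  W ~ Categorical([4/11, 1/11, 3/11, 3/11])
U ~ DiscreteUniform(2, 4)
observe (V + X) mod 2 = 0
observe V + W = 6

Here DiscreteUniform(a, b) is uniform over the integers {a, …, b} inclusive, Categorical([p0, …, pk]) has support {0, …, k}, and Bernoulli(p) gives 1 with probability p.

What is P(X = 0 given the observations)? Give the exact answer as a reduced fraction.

P(X = 0 | obs) = 67/108

Enumerate traces; 72 have nonzero weight after conditioning:
  (Z=1, Y=1, V=3, X=1, W=3, U=2) weight 1/1056
  (Z=1, Y=1, V=3, X=1, W=3, U=3) weight 1/1056
  (Z=1, Y=1, V=3, X=1, W=3, U=4) weight 1/1056
  (Z=1, Y=1, V=4, X=0, W=2, U=2) weight 1/528
  (Z=1, Y=1, V=4, X=0, W=2, U=3) weight 1/528
  (Z=1, Y=1, V=4, X=0, W=2, U=4) weight 1/528
  (Z=1, Y=1, V=5, X=1, W=1, U=2) weight 1/3168
  (Z=1, Y=1, V=5, X=1, W=1, U=3) weight 1/3168
  … 64 more
Group by X:
  weight(X=0) = 67/1320
  weight(X=1) = 41/1320
Total weight = 67/1320 + 41/1320 = 9/110
P(X=0 | obs) = 67/1320 / 9/110 = 67/108
P(X=1 | obs) = 41/1320 / 9/110 = 41/108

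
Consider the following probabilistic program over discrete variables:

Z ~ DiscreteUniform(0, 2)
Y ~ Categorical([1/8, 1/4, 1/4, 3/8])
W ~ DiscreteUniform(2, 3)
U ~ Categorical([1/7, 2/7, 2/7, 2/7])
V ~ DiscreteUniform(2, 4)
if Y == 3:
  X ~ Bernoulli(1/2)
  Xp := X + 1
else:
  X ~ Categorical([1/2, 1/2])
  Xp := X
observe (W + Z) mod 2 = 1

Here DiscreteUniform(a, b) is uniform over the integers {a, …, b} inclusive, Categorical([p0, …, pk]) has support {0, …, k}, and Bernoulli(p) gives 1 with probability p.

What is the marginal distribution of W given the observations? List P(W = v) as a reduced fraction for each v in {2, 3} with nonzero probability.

Enumerate traces; 288 have nonzero weight after conditioning:
  (Z=0, Y=0, W=3, U=0, V=2, X=0) weight 1/2016
  (Z=0, Y=0, W=3, U=0, V=2, X=1) weight 1/2016
  (Z=0, Y=0, W=3, U=0, V=3, X=0) weight 1/2016
  (Z=0, Y=0, W=3, U=0, V=3, X=1) weight 1/2016
  (Z=0, Y=0, W=3, U=0, V=4, X=0) weight 1/2016
  (Z=0, Y=0, W=3, U=0, V=4, X=1) weight 1/2016
  (Z=0, Y=0, W=3, U=1, V=2, X=0) weight 1/1008
  (Z=0, Y=0, W=3, U=1, V=2, X=1) weight 1/1008
  (Z=1, Y=0, W=2, U=0, V=2, X=0) weight 1/2016
  … 279 more
Group by W:
  weight(W=2) = 1/6
  weight(W=3) = 1/3
Total weight = 1/6 + 1/3 = 1/2
P(W=2 | obs) = 1/6 / 1/2 = 1/3
P(W=3 | obs) = 1/3 / 1/2 = 2/3

P(W=2) = 1/3, P(W=3) = 2/3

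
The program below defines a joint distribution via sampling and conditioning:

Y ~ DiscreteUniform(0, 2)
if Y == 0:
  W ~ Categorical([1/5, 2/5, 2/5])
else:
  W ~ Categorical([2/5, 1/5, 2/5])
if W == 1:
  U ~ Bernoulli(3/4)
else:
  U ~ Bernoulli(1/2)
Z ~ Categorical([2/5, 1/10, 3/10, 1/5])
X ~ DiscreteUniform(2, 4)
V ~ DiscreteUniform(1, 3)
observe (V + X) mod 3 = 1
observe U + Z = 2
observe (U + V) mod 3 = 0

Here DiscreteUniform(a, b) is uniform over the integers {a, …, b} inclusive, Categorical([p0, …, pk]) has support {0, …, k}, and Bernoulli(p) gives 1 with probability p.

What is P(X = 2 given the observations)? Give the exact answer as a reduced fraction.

Enumerate traces; 18 have nonzero weight after conditioning:
  (Y=0, W=0, U=0, Z=2, X=4, V=3) weight 1/900
  (Y=0, W=0, U=1, Z=1, X=2, V=2) weight 1/2700
  (Y=0, W=1, U=0, Z=2, X=4, V=3) weight 1/900
  (Y=0, W=1, U=1, Z=1, X=2, V=2) weight 1/900
  (Y=0, W=2, U=0, Z=2, X=4, V=3) weight 1/450
  (Y=0, W=2, U=1, Z=1, X=2, V=2) weight 1/1350
  (Y=1, W=0, U=0, Z=2, X=4, V=3) weight 1/450
  (Y=1, W=0, U=1, Z=1, X=2, V=2) weight 1/1350
  … 10 more
Group by X:
  weight(X=2) = 17/2700
  weight(X=4) = 13/900
Total weight = 17/2700 + 13/900 = 14/675
P(X=2 | obs) = 17/2700 / 14/675 = 17/56
P(X=4 | obs) = 13/900 / 14/675 = 39/56

P(X = 2 | obs) = 17/56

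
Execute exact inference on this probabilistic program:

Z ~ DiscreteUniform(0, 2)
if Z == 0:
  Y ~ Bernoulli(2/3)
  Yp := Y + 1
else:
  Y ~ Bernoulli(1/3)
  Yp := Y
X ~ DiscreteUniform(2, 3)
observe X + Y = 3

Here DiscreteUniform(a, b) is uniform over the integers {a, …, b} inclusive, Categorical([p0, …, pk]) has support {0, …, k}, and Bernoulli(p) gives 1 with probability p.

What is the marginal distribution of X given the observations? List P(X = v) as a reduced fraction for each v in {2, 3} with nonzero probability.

P(X=2) = 4/9, P(X=3) = 5/9

Enumerate traces; 6 have nonzero weight after conditioning:
  (Z=0, Y=0, X=3) weight 1/18
  (Z=0, Y=1, X=2) weight 1/9
  (Z=1, Y=0, X=3) weight 1/9
  (Z=1, Y=1, X=2) weight 1/18
  (Z=2, Y=0, X=3) weight 1/9
  (Z=2, Y=1, X=2) weight 1/18
Group by X:
  weight(X=2) = 2/9
  weight(X=3) = 5/18
Total weight = 2/9 + 5/18 = 1/2
P(X=2 | obs) = 2/9 / 1/2 = 4/9
P(X=3 | obs) = 5/18 / 1/2 = 5/9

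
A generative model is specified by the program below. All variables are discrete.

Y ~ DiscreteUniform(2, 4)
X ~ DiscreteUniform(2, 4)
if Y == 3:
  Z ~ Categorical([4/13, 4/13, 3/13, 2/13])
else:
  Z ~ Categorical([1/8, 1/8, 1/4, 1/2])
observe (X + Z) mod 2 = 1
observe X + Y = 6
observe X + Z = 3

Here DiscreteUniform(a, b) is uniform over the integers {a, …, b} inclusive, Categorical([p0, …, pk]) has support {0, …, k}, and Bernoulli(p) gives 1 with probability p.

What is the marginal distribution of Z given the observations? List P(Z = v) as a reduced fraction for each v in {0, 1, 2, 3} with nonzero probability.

Enumerate traces; 2 have nonzero weight after conditioning:
  (Y=3, X=3, Z=0) weight 4/117
  (Y=4, X=2, Z=1) weight 1/72
Group by Z:
  weight(Z=0) = 4/117
  weight(Z=1) = 1/72
Total weight = 4/117 + 1/72 = 5/104
P(Z=0 | obs) = 4/117 / 5/104 = 32/45
P(Z=1 | obs) = 1/72 / 5/104 = 13/45

P(Z=0) = 32/45, P(Z=1) = 13/45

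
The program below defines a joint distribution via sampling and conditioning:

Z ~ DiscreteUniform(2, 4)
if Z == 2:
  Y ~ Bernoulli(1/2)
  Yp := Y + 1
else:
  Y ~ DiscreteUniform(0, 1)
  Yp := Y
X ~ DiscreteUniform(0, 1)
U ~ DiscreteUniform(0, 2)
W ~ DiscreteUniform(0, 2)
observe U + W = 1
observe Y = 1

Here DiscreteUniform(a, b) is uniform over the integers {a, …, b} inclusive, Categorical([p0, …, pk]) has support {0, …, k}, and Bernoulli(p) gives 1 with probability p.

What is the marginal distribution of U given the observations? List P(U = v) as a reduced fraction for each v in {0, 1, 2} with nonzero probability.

Enumerate traces; 12 have nonzero weight after conditioning:
  (Z=2, Y=1, X=0, U=0, W=1) weight 1/108
  (Z=2, Y=1, X=0, U=1, W=0) weight 1/108
  (Z=2, Y=1, X=1, U=0, W=1) weight 1/108
  (Z=2, Y=1, X=1, U=1, W=0) weight 1/108
  (Z=3, Y=1, X=0, U=0, W=1) weight 1/108
  (Z=3, Y=1, X=0, U=1, W=0) weight 1/108
  (Z=3, Y=1, X=1, U=0, W=1) weight 1/108
  (Z=3, Y=1, X=1, U=1, W=0) weight 1/108
  … 4 more
Group by U:
  weight(U=0) = 1/18
  weight(U=1) = 1/18
Total weight = 1/18 + 1/18 = 1/9
P(U=0 | obs) = 1/18 / 1/9 = 1/2
P(U=1 | obs) = 1/18 / 1/9 = 1/2

P(U=0) = 1/2, P(U=1) = 1/2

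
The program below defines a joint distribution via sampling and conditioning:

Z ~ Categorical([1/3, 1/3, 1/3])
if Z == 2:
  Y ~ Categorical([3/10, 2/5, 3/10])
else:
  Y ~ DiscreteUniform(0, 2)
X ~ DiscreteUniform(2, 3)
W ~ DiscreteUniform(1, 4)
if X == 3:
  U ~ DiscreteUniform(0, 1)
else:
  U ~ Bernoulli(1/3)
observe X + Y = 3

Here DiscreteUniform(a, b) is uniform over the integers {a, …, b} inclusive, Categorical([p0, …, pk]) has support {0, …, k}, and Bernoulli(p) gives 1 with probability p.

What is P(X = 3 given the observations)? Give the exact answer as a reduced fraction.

P(X = 3 | obs) = 29/61

Enumerate traces; 48 have nonzero weight after conditioning:
  (Z=0, Y=0, X=3, W=1, U=0) weight 1/144
  (Z=0, Y=0, X=3, W=1, U=1) weight 1/144
  (Z=0, Y=0, X=3, W=2, U=0) weight 1/144
  (Z=0, Y=0, X=3, W=2, U=1) weight 1/144
  (Z=0, Y=0, X=3, W=3, U=0) weight 1/144
  (Z=0, Y=0, X=3, W=3, U=1) weight 1/144
  (Z=0, Y=0, X=3, W=4, U=0) weight 1/144
  (Z=0, Y=0, X=3, W=4, U=1) weight 1/144
  (Z=0, Y=1, X=2, W=1, U=0) weight 1/108
  … 39 more
Group by X:
  weight(X=2) = 8/45
  weight(X=3) = 29/180
Total weight = 8/45 + 29/180 = 61/180
P(X=2 | obs) = 8/45 / 61/180 = 32/61
P(X=3 | obs) = 29/180 / 61/180 = 29/61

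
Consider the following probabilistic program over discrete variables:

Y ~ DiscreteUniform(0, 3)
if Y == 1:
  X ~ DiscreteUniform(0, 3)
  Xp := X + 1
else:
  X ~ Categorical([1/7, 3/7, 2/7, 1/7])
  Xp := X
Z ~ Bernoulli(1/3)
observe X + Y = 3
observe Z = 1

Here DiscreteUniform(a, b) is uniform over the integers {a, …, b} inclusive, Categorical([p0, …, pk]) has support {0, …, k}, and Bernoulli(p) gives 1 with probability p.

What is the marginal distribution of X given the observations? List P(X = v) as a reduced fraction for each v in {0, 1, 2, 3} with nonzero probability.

Enumerate traces; 4 have nonzero weight after conditioning:
  (Y=0, X=3, Z=1) weight 1/84
  (Y=1, X=2, Z=1) weight 1/48
  (Y=2, X=1, Z=1) weight 1/28
  (Y=3, X=0, Z=1) weight 1/84
Group by X:
  weight(X=0) = 1/84
  weight(X=1) = 1/28
  weight(X=2) = 1/48
  weight(X=3) = 1/84
Total weight = 1/84 + 1/28 + 1/48 + 1/84 = 9/112
P(X=0 | obs) = 1/84 / 9/112 = 4/27
P(X=1 | obs) = 1/28 / 9/112 = 4/9
P(X=2 | obs) = 1/48 / 9/112 = 7/27
P(X=3 | obs) = 1/84 / 9/112 = 4/27

P(X=0) = 4/27, P(X=1) = 4/9, P(X=2) = 7/27, P(X=3) = 4/27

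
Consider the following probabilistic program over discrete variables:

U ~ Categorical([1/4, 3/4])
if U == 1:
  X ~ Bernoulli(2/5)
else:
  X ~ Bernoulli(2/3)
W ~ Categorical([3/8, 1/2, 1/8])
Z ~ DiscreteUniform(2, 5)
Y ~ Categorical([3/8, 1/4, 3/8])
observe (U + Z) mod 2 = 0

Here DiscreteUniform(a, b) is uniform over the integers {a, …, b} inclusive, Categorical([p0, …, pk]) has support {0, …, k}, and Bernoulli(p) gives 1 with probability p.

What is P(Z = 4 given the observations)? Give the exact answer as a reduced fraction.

P(Z = 4 | obs) = 1/8

Enumerate traces; 72 have nonzero weight after conditioning:
  (U=0, X=0, W=0, Z=2, Y=0) weight 3/1024
  (U=0, X=0, W=0, Z=2, Y=1) weight 1/512
  (U=0, X=0, W=0, Z=2, Y=2) weight 3/1024
  (U=0, X=0, W=0, Z=4, Y=0) weight 3/1024
  (U=0, X=0, W=0, Z=4, Y=1) weight 1/512
  (U=0, X=0, W=0, Z=4, Y=2) weight 3/1024
  (U=0, X=0, W=1, Z=2, Y=0) weight 1/256
  (U=0, X=0, W=1, Z=2, Y=1) weight 1/384
  (U=1, X=0, W=0, Z=3, Y=0) weight 81/5120
  (U=1, X=0, W=0, Z=5, Y=0) weight 81/5120
  … 62 more
Group by Z:
  weight(Z=2) = 1/16
  weight(Z=3) = 3/16
  weight(Z=4) = 1/16
  weight(Z=5) = 3/16
Total weight = 1/16 + 3/16 + 1/16 + 3/16 = 1/2
P(Z=2 | obs) = 1/16 / 1/2 = 1/8
P(Z=3 | obs) = 3/16 / 1/2 = 3/8
P(Z=4 | obs) = 1/16 / 1/2 = 1/8
P(Z=5 | obs) = 3/16 / 1/2 = 3/8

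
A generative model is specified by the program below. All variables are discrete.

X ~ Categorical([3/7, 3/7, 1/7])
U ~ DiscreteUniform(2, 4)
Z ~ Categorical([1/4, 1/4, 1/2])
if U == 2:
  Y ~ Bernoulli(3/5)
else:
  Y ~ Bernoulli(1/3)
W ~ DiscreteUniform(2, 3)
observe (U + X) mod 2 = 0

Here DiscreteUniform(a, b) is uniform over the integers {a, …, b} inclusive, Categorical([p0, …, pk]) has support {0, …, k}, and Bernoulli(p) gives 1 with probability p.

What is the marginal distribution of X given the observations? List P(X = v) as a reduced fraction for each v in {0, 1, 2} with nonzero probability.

Enumerate traces; 60 have nonzero weight after conditioning:
  (X=0, U=2, Z=0, Y=0, W=2) weight 1/140
  (X=0, U=2, Z=0, Y=0, W=3) weight 1/140
  (X=0, U=2, Z=0, Y=1, W=2) weight 3/280
  (X=0, U=2, Z=0, Y=1, W=3) weight 3/280
  (X=0, U=2, Z=1, Y=0, W=2) weight 1/140
  (X=0, U=2, Z=1, Y=0, W=3) weight 1/140
  (X=0, U=2, Z=1, Y=1, W=2) weight 3/280
  (X=0, U=2, Z=1, Y=1, W=3) weight 3/280
  (X=1, U=3, Z=0, Y=0, W=2) weight 1/84
  (X=2, U=2, Z=0, Y=0, W=2) weight 1/420
  … 50 more
Group by X:
  weight(X=0) = 2/7
  weight(X=1) = 1/7
  weight(X=2) = 2/21
Total weight = 2/7 + 1/7 + 2/21 = 11/21
P(X=0 | obs) = 2/7 / 11/21 = 6/11
P(X=1 | obs) = 1/7 / 11/21 = 3/11
P(X=2 | obs) = 2/21 / 11/21 = 2/11

P(X=0) = 6/11, P(X=1) = 3/11, P(X=2) = 2/11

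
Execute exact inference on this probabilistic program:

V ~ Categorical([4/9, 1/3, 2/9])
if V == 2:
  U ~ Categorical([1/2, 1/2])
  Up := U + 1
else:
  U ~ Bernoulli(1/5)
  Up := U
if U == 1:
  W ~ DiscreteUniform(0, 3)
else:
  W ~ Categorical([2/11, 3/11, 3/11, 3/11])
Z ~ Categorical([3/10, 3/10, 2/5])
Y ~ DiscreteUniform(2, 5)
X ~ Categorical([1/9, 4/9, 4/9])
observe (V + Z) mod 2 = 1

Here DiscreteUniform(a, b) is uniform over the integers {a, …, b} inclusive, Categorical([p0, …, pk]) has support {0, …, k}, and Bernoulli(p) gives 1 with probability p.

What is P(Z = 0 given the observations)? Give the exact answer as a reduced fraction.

P(Z = 0 | obs) = 3/13

Enumerate traces; 384 have nonzero weight after conditioning:
  (V=0, U=0, W=0, Z=1, Y=2, X=0) weight 4/7425
  (V=0, U=0, W=0, Z=1, Y=2, X=1) weight 16/7425
  (V=0, U=0, W=0, Z=1, Y=2, X=2) weight 16/7425
  (V=0, U=0, W=0, Z=1, Y=3, X=0) weight 4/7425
  (V=0, U=0, W=0, Z=1, Y=3, X=1) weight 16/7425
  (V=0, U=0, W=0, Z=1, Y=3, X=2) weight 16/7425
  (V=0, U=0, W=0, Z=1, Y=4, X=0) weight 4/7425
  (V=0, U=0, W=0, Z=1, Y=4, X=1) weight 16/7425
  (V=1, U=0, W=0, Z=0, Y=2, X=0) weight 1/2475
  (V=1, U=0, W=0, Z=2, Y=2, X=0) weight 4/7425
  … 374 more
Group by Z:
  weight(Z=0) = 1/10
  weight(Z=1) = 1/5
  weight(Z=2) = 2/15
Total weight = 1/10 + 1/5 + 2/15 = 13/30
P(Z=0 | obs) = 1/10 / 13/30 = 3/13
P(Z=1 | obs) = 1/5 / 13/30 = 6/13
P(Z=2 | obs) = 2/15 / 13/30 = 4/13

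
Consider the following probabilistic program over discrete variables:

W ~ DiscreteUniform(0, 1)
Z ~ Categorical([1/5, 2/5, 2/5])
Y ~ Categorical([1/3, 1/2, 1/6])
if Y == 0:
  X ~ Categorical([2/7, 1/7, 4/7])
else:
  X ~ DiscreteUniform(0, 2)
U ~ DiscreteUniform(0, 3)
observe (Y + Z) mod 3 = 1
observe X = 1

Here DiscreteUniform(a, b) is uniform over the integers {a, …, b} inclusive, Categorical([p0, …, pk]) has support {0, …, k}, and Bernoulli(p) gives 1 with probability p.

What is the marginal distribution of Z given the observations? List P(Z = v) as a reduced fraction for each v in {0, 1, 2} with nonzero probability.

P(Z=0) = 21/47, P(Z=1) = 12/47, P(Z=2) = 14/47

Enumerate traces; 24 have nonzero weight after conditioning:
  (W=0, Z=0, Y=1, X=1, U=0) weight 1/240
  (W=0, Z=0, Y=1, X=1, U=1) weight 1/240
  (W=0, Z=0, Y=1, X=1, U=2) weight 1/240
  (W=0, Z=0, Y=1, X=1, U=3) weight 1/240
  (W=0, Z=1, Y=0, X=1, U=0) weight 1/420
  (W=0, Z=1, Y=0, X=1, U=1) weight 1/420
  (W=0, Z=1, Y=0, X=1, U=2) weight 1/420
  (W=0, Z=1, Y=0, X=1, U=3) weight 1/420
  (W=0, Z=2, Y=2, X=1, U=0) weight 1/360
  … 15 more
Group by Z:
  weight(Z=0) = 1/30
  weight(Z=1) = 2/105
  weight(Z=2) = 1/45
Total weight = 1/30 + 2/105 + 1/45 = 47/630
P(Z=0 | obs) = 1/30 / 47/630 = 21/47
P(Z=1 | obs) = 2/105 / 47/630 = 12/47
P(Z=2 | obs) = 1/45 / 47/630 = 14/47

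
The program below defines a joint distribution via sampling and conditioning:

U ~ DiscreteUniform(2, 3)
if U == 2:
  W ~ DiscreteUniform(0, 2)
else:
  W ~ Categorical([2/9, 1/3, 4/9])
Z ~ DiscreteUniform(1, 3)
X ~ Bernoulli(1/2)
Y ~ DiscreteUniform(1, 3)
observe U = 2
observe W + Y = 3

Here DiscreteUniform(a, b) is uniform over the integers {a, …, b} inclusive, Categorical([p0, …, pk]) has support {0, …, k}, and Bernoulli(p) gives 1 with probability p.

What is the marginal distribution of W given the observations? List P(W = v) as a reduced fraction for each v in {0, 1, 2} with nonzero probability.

P(W=0) = 1/3, P(W=1) = 1/3, P(W=2) = 1/3

Enumerate traces; 18 have nonzero weight after conditioning:
  (U=2, W=0, Z=1, X=0, Y=3) weight 1/108
  (U=2, W=0, Z=1, X=1, Y=3) weight 1/108
  (U=2, W=0, Z=2, X=0, Y=3) weight 1/108
  (U=2, W=0, Z=2, X=1, Y=3) weight 1/108
  (U=2, W=0, Z=3, X=0, Y=3) weight 1/108
  (U=2, W=0, Z=3, X=1, Y=3) weight 1/108
  (U=2, W=1, Z=1, X=0, Y=2) weight 1/108
  (U=2, W=1, Z=1, X=1, Y=2) weight 1/108
  (U=2, W=2, Z=1, X=0, Y=1) weight 1/108
  … 9 more
Group by W:
  weight(W=0) = 1/18
  weight(W=1) = 1/18
  weight(W=2) = 1/18
Total weight = 1/18 + 1/18 + 1/18 = 1/6
P(W=0 | obs) = 1/18 / 1/6 = 1/3
P(W=1 | obs) = 1/18 / 1/6 = 1/3
P(W=2 | obs) = 1/18 / 1/6 = 1/3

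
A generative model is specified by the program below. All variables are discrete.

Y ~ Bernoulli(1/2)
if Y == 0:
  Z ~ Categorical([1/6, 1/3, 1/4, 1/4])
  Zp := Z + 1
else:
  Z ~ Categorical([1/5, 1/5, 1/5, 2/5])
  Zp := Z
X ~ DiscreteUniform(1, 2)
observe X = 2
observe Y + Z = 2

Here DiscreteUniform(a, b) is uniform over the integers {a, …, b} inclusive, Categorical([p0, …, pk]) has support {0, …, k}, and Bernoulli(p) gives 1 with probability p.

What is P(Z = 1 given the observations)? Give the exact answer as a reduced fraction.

Enumerate traces; 2 have nonzero weight after conditioning:
  (Y=0, Z=2, X=2) weight 1/16
  (Y=1, Z=1, X=2) weight 1/20
Group by Z:
  weight(Z=1) = 1/20
  weight(Z=2) = 1/16
Total weight = 1/20 + 1/16 = 9/80
P(Z=1 | obs) = 1/20 / 9/80 = 4/9
P(Z=2 | obs) = 1/16 / 9/80 = 5/9

P(Z = 1 | obs) = 4/9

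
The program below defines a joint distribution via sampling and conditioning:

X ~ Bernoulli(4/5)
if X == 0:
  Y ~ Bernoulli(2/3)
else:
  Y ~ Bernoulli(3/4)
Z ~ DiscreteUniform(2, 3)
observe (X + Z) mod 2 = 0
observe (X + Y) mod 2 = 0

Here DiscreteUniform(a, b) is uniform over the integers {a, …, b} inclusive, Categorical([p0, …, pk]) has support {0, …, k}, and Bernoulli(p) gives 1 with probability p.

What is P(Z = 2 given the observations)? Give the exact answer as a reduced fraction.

P(Z = 2 | obs) = 1/10

Enumerate traces; 2 have nonzero weight after conditioning:
  (X=0, Y=0, Z=2) weight 1/30
  (X=1, Y=1, Z=3) weight 3/10
Group by Z:
  weight(Z=2) = 1/30
  weight(Z=3) = 3/10
Total weight = 1/30 + 3/10 = 1/3
P(Z=2 | obs) = 1/30 / 1/3 = 1/10
P(Z=3 | obs) = 3/10 / 1/3 = 9/10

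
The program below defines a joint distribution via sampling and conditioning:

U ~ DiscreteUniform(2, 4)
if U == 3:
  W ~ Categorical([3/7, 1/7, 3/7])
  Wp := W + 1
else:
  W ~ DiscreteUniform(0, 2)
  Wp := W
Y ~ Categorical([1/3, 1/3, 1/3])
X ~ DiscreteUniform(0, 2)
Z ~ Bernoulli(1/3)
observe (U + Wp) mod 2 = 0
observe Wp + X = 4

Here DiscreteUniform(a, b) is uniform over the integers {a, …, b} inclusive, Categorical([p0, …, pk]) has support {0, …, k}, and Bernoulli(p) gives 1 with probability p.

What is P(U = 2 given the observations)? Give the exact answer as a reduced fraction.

P(U = 2 | obs) = 7/23

Enumerate traces; 18 have nonzero weight after conditioning:
  (U=2, W=2, Y=0, X=2, Z=0) weight 2/243
  (U=2, W=2, Y=0, X=2, Z=1) weight 1/243
  (U=2, W=2, Y=1, X=2, Z=0) weight 2/243
  (U=2, W=2, Y=1, X=2, Z=1) weight 1/243
  (U=2, W=2, Y=2, X=2, Z=0) weight 2/243
  (U=2, W=2, Y=2, X=2, Z=1) weight 1/243
  (U=3, W=2, Y=0, X=1, Z=0) weight 2/189
  (U=3, W=2, Y=0, X=1, Z=1) weight 1/189
  (U=4, W=2, Y=0, X=2, Z=0) weight 2/243
  … 9 more
Group by U:
  weight(U=2) = 1/27
  weight(U=3) = 1/21
  weight(U=4) = 1/27
Total weight = 1/27 + 1/21 + 1/27 = 23/189
P(U=2 | obs) = 1/27 / 23/189 = 7/23
P(U=3 | obs) = 1/21 / 23/189 = 9/23
P(U=4 | obs) = 1/27 / 23/189 = 7/23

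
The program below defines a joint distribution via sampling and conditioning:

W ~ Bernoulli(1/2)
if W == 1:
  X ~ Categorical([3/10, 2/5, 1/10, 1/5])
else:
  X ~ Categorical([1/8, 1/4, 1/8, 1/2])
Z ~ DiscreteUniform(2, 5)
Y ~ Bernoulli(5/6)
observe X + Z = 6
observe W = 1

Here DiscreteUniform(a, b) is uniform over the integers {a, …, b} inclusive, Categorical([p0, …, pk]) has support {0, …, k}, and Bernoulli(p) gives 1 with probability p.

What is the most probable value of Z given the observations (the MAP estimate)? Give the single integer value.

Enumerate traces; 6 have nonzero weight after conditioning:
  (W=1, X=1, Z=5, Y=0) weight 1/120
  (W=1, X=1, Z=5, Y=1) weight 1/24
  (W=1, X=2, Z=4, Y=0) weight 1/480
  (W=1, X=2, Z=4, Y=1) weight 1/96
  (W=1, X=3, Z=3, Y=0) weight 1/240
  (W=1, X=3, Z=3, Y=1) weight 1/48
Group by Z:
  weight(Z=3) = 1/40
  weight(Z=4) = 1/80
  weight(Z=5) = 1/20
Total weight = 1/40 + 1/80 + 1/20 = 7/80
P(Z=3 | obs) = 1/40 / 7/80 = 2/7
P(Z=4 | obs) = 1/80 / 7/80 = 1/7
P(Z=5 | obs) = 1/20 / 7/80 = 4/7
argmax = 5

argmax_v P(Z = v | obs) = 5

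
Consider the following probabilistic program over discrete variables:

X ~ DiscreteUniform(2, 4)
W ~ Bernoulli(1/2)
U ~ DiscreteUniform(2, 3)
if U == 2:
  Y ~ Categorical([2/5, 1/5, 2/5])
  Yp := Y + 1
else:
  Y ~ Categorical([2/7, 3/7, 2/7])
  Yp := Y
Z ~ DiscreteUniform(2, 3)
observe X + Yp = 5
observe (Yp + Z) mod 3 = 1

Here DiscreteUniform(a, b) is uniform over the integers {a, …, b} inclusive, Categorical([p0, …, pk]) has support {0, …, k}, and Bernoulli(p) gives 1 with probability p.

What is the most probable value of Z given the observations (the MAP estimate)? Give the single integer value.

Enumerate traces; 8 have nonzero weight after conditioning:
  (X=3, W=0, U=2, Y=1, Z=2) weight 1/120
  (X=3, W=0, U=3, Y=2, Z=2) weight 1/84
  (X=3, W=1, U=2, Y=1, Z=2) weight 1/120
  (X=3, W=1, U=3, Y=2, Z=2) weight 1/84
  (X=4, W=0, U=2, Y=0, Z=3) weight 1/60
  (X=4, W=0, U=3, Y=1, Z=3) weight 1/56
  (X=4, W=1, U=2, Y=0, Z=3) weight 1/60
  (X=4, W=1, U=3, Y=1, Z=3) weight 1/56
Group by Z:
  weight(Z=2) = 17/420
  weight(Z=3) = 29/420
Total weight = 17/420 + 29/420 = 23/210
P(Z=2 | obs) = 17/420 / 23/210 = 17/46
P(Z=3 | obs) = 29/420 / 23/210 = 29/46
argmax = 3

argmax_v P(Z = v | obs) = 3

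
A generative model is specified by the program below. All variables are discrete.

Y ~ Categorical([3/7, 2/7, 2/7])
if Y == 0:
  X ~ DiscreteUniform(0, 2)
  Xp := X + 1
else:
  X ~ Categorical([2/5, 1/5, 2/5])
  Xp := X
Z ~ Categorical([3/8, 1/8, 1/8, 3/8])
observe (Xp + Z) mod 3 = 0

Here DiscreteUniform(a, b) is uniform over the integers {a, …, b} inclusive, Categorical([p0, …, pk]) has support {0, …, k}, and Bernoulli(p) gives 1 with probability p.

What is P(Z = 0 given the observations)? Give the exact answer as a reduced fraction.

P(Z = 0 | obs) = 39/100

Enumerate traces; 12 have nonzero weight after conditioning:
  (Y=0, X=0, Z=2) weight 1/56
  (Y=0, X=1, Z=1) weight 1/56
  (Y=0, X=2, Z=0) weight 3/56
  (Y=0, X=2, Z=3) weight 3/56
  (Y=1, X=0, Z=0) weight 3/70
  (Y=1, X=0, Z=3) weight 3/70
  (Y=1, X=1, Z=2) weight 1/140
  (Y=1, X=2, Z=1) weight 1/70
  … 4 more
Group by Z:
  weight(Z=0) = 39/280
  weight(Z=1) = 13/280
  weight(Z=2) = 9/280
  weight(Z=3) = 39/280
Total weight = 39/280 + 13/280 + 9/280 + 39/280 = 5/14
P(Z=0 | obs) = 39/280 / 5/14 = 39/100
P(Z=1 | obs) = 13/280 / 5/14 = 13/100
P(Z=2 | obs) = 9/280 / 5/14 = 9/100
P(Z=3 | obs) = 39/280 / 5/14 = 39/100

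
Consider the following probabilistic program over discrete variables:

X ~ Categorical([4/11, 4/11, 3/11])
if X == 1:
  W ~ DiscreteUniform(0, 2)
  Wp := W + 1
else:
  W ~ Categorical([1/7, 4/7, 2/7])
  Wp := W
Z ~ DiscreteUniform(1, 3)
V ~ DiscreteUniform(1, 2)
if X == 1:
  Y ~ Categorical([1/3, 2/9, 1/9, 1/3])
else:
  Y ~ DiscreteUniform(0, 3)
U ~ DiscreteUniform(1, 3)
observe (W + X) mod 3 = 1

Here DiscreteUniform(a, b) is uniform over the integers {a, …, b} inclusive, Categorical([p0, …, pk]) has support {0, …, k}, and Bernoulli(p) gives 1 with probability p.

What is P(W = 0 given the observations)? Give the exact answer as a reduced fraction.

P(W = 0 | obs) = 14/47

Enumerate traces; 216 have nonzero weight after conditioning:
  (X=0, W=1, Z=1, V=1, Y=0, U=1) weight 2/693
  (X=0, W=1, Z=1, V=1, Y=0, U=2) weight 2/693
  (X=0, W=1, Z=1, V=1, Y=0, U=3) weight 2/693
  (X=0, W=1, Z=1, V=1, Y=1, U=1) weight 2/693
  (X=0, W=1, Z=1, V=1, Y=1, U=2) weight 2/693
  (X=0, W=1, Z=1, V=1, Y=1, U=3) weight 2/693
  (X=0, W=1, Z=1, V=1, Y=2, U=1) weight 2/693
  (X=0, W=1, Z=1, V=1, Y=2, U=2) weight 2/693
  (X=1, W=0, Z=1, V=1, Y=0, U=1) weight 2/891
  (X=2, W=2, Z=1, V=1, Y=0, U=1) weight 1/924
  … 206 more
Group by W:
  weight(W=0) = 4/33
  weight(W=1) = 16/77
  weight(W=2) = 6/77
Total weight = 4/33 + 16/77 + 6/77 = 94/231
P(W=0 | obs) = 4/33 / 94/231 = 14/47
P(W=1 | obs) = 16/77 / 94/231 = 24/47
P(W=2 | obs) = 6/77 / 94/231 = 9/47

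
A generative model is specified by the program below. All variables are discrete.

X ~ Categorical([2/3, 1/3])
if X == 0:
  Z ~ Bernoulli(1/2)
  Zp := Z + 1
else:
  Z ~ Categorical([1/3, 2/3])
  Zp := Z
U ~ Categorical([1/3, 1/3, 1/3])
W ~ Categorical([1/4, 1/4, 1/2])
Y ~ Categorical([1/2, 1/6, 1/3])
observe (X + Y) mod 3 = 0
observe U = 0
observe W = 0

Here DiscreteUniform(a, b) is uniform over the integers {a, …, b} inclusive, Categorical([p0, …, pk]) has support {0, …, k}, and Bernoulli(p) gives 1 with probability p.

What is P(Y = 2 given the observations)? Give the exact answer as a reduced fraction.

Enumerate traces; 4 have nonzero weight after conditioning:
  (X=0, Z=0, U=0, W=0, Y=0) weight 1/72
  (X=0, Z=1, U=0, W=0, Y=0) weight 1/72
  (X=1, Z=0, U=0, W=0, Y=2) weight 1/324
  (X=1, Z=1, U=0, W=0, Y=2) weight 1/162
Group by Y:
  weight(Y=0) = 1/36
  weight(Y=2) = 1/108
Total weight = 1/36 + 1/108 = 1/27
P(Y=0 | obs) = 1/36 / 1/27 = 3/4
P(Y=2 | obs) = 1/108 / 1/27 = 1/4

P(Y = 2 | obs) = 1/4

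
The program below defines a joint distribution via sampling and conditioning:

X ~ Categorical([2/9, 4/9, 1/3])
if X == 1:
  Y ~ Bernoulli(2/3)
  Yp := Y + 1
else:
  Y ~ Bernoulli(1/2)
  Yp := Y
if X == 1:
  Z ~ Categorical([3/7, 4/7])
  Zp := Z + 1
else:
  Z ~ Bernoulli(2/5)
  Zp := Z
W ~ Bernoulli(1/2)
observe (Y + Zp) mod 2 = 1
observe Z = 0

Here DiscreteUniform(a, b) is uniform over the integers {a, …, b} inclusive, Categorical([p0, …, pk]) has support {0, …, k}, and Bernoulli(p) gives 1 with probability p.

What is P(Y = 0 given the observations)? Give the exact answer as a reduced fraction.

P(Y = 0 | obs) = 8/29

Enumerate traces; 6 have nonzero weight after conditioning:
  (X=0, Y=1, Z=0, W=0) weight 1/30
  (X=0, Y=1, Z=0, W=1) weight 1/30
  (X=1, Y=0, Z=0, W=0) weight 2/63
  (X=1, Y=0, Z=0, W=1) weight 2/63
  (X=2, Y=1, Z=0, W=0) weight 1/20
  (X=2, Y=1, Z=0, W=1) weight 1/20
Group by Y:
  weight(Y=0) = 4/63
  weight(Y=1) = 1/6
Total weight = 4/63 + 1/6 = 29/126
P(Y=0 | obs) = 4/63 / 29/126 = 8/29
P(Y=1 | obs) = 1/6 / 29/126 = 21/29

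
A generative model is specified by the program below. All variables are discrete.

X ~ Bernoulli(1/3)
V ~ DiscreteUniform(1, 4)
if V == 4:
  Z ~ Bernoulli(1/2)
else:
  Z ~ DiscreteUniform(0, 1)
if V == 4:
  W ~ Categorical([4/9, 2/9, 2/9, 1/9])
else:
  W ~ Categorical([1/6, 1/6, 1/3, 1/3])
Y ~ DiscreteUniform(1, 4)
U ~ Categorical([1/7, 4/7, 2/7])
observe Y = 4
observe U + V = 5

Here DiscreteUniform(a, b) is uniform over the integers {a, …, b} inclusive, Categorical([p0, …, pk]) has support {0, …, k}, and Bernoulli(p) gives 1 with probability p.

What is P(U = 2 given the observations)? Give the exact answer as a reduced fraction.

P(U = 2 | obs) = 1/3

Enumerate traces; 32 have nonzero weight after conditioning:
  (X=0, V=3, Z=0, W=0, Y=4, U=2) weight 1/1008
  (X=0, V=3, Z=0, W=1, Y=4, U=2) weight 1/1008
  (X=0, V=3, Z=0, W=2, Y=4, U=2) weight 1/504
  (X=0, V=3, Z=0, W=3, Y=4, U=2) weight 1/504
  (X=0, V=3, Z=1, W=0, Y=4, U=2) weight 1/1008
  (X=0, V=3, Z=1, W=1, Y=4, U=2) weight 1/1008
  (X=0, V=3, Z=1, W=2, Y=4, U=2) weight 1/504
  (X=0, V=3, Z=1, W=3, Y=4, U=2) weight 1/504
  (X=0, V=4, Z=0, W=0, Y=4, U=1) weight 1/189
  … 23 more
Group by U:
  weight(U=1) = 1/28
  weight(U=2) = 1/56
Total weight = 1/28 + 1/56 = 3/56
P(U=1 | obs) = 1/28 / 3/56 = 2/3
P(U=2 | obs) = 1/56 / 3/56 = 1/3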